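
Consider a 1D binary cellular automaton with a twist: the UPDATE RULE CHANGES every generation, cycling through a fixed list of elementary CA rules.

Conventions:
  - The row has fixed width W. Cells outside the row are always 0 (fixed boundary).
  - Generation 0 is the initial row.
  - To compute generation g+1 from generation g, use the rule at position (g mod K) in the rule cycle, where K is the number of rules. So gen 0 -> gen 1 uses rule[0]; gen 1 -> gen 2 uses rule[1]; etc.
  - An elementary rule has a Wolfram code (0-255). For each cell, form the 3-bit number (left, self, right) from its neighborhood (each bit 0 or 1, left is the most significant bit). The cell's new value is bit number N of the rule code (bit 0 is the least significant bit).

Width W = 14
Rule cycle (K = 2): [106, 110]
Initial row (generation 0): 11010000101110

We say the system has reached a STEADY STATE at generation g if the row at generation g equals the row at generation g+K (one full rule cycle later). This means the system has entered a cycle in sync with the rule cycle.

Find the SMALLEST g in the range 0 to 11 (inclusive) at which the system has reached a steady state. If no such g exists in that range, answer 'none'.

Answer: none

Derivation:
Gen 0: 11010000101110
Gen 1 (rule 106): 11100001011010
Gen 2 (rule 110): 10100011111110
Gen 3 (rule 106): 01000110000010
Gen 4 (rule 110): 11001110000110
Gen 5 (rule 106): 11011010001110
Gen 6 (rule 110): 11111110011010
Gen 7 (rule 106): 10000010111100
Gen 8 (rule 110): 10000111100100
Gen 9 (rule 106): 00001100101000
Gen 10 (rule 110): 00011101111000
Gen 11 (rule 106): 00110111001000
Gen 12 (rule 110): 01111101011000
Gen 13 (rule 106): 11000110111000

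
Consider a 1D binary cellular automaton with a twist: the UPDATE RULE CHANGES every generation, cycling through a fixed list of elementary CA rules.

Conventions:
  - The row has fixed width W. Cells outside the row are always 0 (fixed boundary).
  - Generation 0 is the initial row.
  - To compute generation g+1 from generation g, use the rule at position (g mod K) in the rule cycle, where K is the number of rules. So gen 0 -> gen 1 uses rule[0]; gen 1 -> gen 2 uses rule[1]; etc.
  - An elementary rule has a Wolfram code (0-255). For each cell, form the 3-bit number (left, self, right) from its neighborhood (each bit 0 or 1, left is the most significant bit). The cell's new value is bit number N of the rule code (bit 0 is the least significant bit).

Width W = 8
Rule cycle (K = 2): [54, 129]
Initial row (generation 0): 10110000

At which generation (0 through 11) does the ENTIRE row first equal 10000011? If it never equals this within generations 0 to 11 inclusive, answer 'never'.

Gen 0: 10110000
Gen 1 (rule 54): 11001000
Gen 2 (rule 129): 00000011
Gen 3 (rule 54): 00000100
Gen 4 (rule 129): 11110001
Gen 5 (rule 54): 00001011
Gen 6 (rule 129): 11100000
Gen 7 (rule 54): 00010000
Gen 8 (rule 129): 11000111
Gen 9 (rule 54): 00101000
Gen 10 (rule 129): 10000011
Gen 11 (rule 54): 11000100

Answer: 10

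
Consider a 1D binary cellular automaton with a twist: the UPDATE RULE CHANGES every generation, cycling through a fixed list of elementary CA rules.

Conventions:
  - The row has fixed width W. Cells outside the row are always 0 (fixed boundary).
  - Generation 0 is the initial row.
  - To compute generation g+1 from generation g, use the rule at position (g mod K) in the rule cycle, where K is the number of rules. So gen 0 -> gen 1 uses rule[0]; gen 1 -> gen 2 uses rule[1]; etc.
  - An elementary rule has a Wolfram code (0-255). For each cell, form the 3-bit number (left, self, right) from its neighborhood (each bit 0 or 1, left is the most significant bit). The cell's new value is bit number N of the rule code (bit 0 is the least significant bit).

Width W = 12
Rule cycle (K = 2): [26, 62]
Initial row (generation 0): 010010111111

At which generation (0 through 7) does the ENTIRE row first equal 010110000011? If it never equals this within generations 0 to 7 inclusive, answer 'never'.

Gen 0: 010010111111
Gen 1 (rule 26): 101100100000
Gen 2 (rule 62): 111011110000
Gen 3 (rule 26): 100010001000
Gen 4 (rule 62): 110111011100
Gen 5 (rule 26): 100100010010
Gen 6 (rule 62): 111110111111
Gen 7 (rule 26): 100000100000

Answer: never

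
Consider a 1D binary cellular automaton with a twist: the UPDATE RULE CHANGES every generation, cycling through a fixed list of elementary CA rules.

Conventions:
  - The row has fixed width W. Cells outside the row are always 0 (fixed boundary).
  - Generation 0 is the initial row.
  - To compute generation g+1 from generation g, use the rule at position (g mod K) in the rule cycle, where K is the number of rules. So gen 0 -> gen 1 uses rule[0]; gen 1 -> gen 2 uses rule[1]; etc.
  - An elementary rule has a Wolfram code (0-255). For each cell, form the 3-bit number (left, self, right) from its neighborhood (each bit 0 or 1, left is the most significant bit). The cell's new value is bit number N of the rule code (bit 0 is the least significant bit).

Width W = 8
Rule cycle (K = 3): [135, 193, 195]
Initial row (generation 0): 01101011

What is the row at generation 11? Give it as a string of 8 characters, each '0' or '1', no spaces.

Gen 0: 01101011
Gen 1 (rule 135): 10001000
Gen 2 (rule 193): 00100011
Gen 3 (rule 195): 11001101
Gen 4 (rule 135): 00010001
Gen 5 (rule 193): 11000100
Gen 6 (rule 195): 01011001
Gen 7 (rule 135): 11000011
Gen 8 (rule 193): 01011001
Gen 9 (rule 195): 10001010
Gen 10 (rule 135): 10111010
Gen 11 (rule 193): 00011000

Answer: 00011000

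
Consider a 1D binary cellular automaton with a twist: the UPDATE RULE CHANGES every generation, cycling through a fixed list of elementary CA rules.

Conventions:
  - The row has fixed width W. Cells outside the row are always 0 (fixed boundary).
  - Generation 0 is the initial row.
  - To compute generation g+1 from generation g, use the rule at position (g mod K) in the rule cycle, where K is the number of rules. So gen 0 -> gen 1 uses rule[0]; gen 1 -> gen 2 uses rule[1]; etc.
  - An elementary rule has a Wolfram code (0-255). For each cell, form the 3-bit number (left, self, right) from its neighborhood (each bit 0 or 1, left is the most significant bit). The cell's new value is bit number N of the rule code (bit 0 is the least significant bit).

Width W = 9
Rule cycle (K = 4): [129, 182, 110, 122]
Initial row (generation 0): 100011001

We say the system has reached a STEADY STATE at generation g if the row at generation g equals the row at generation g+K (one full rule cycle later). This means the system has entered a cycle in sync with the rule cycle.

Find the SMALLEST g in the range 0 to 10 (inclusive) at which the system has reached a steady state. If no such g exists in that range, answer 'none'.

Gen 0: 100011001
Gen 1 (rule 129): 001000000
Gen 2 (rule 182): 011100000
Gen 3 (rule 110): 110100000
Gen 4 (rule 122): 111010000
Gen 5 (rule 129): 010000111
Gen 6 (rule 182): 111001010
Gen 7 (rule 110): 101011110
Gen 8 (rule 122): 010110011
Gen 9 (rule 129): 000000000
Gen 10 (rule 182): 000000000
Gen 11 (rule 110): 000000000
Gen 12 (rule 122): 000000000
Gen 13 (rule 129): 111111111
Gen 14 (rule 182): 011111110

Answer: none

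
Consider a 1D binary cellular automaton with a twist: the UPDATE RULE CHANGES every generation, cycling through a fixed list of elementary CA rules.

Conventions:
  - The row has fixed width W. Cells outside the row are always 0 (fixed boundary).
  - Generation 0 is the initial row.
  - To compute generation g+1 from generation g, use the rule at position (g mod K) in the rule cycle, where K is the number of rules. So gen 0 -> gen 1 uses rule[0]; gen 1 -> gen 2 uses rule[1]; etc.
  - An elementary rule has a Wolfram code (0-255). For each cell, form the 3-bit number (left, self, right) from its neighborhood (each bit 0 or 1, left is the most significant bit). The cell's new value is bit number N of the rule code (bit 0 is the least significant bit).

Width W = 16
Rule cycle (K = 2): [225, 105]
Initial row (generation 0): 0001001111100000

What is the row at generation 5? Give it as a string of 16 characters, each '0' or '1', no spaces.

Answer: 0011110101101101

Derivation:
Gen 0: 0001001111100000
Gen 1 (rule 225): 1100000111101111
Gen 2 (rule 105): 1101110100111001
Gen 3 (rule 225): 0110111000011000
Gen 4 (rule 105): 0111101011011011
Gen 5 (rule 225): 0011110101101101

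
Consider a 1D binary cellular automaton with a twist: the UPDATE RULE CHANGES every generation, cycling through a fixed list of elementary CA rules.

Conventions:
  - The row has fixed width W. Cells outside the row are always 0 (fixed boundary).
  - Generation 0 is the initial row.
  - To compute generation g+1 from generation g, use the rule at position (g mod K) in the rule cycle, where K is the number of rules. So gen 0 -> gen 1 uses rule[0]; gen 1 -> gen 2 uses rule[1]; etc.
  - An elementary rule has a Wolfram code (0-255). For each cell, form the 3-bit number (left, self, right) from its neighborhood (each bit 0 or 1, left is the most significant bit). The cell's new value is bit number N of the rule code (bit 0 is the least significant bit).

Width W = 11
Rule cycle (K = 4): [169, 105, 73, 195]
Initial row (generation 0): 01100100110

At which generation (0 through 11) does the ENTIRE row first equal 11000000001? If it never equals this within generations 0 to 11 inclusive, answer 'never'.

Answer: 11

Derivation:
Gen 0: 01100100110
Gen 1 (rule 169): 01000000100
Gen 2 (rule 105): 00011110001
Gen 3 (rule 73): 11010010100
Gen 4 (rule 195): 01000100001
Gen 5 (rule 169): 00010001100
Gen 6 (rule 105): 11000101101
Gen 7 (rule 73): 11010001100
Gen 8 (rule 195): 01000110101
Gen 9 (rule 169): 00010101010
Gen 10 (rule 105): 11001010100
Gen 11 (rule 73): 11000000001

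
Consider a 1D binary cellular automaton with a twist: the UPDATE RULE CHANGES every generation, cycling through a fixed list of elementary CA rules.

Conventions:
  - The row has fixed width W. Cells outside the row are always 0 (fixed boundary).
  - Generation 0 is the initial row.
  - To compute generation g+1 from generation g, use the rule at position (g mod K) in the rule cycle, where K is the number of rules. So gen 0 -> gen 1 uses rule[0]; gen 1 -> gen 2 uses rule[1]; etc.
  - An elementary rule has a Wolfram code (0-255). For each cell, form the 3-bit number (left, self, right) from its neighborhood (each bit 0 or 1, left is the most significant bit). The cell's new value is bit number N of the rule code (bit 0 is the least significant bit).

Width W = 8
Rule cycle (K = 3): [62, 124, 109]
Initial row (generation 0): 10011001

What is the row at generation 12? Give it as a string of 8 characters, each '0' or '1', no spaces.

Answer: 11111111

Derivation:
Gen 0: 10011001
Gen 1 (rule 62): 11110111
Gen 2 (rule 124): 10011101
Gen 3 (rule 109): 10010111
Gen 4 (rule 62): 11111100
Gen 5 (rule 124): 10000110
Gen 6 (rule 109): 10110110
Gen 7 (rule 62): 11101101
Gen 8 (rule 124): 10111111
Gen 9 (rule 109): 11100001
Gen 10 (rule 62): 10010011
Gen 11 (rule 124): 11011011
Gen 12 (rule 109): 11111111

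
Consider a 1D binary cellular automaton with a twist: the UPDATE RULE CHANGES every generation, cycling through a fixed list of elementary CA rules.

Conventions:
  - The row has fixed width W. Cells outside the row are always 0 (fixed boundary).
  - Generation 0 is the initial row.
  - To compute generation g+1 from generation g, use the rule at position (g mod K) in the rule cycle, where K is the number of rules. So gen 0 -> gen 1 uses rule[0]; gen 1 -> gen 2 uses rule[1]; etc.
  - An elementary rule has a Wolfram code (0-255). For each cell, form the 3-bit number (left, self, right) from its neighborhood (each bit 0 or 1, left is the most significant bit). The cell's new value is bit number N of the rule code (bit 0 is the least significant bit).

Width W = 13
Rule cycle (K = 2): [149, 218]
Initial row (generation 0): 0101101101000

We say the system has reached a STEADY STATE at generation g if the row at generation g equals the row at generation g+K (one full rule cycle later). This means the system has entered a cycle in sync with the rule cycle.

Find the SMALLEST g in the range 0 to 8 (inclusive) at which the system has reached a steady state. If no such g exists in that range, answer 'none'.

Gen 0: 0101101101000
Gen 1 (rule 149): 0100000001111
Gen 2 (rule 218): 1010000011111
Gen 3 (rule 149): 1011111001110
Gen 4 (rule 218): 0011111111111
Gen 5 (rule 149): 1001111111110
Gen 6 (rule 218): 0111111111111
Gen 7 (rule 149): 0011111111110
Gen 8 (rule 218): 0111111111111
Gen 9 (rule 149): 0011111111110
Gen 10 (rule 218): 0111111111111

Answer: 6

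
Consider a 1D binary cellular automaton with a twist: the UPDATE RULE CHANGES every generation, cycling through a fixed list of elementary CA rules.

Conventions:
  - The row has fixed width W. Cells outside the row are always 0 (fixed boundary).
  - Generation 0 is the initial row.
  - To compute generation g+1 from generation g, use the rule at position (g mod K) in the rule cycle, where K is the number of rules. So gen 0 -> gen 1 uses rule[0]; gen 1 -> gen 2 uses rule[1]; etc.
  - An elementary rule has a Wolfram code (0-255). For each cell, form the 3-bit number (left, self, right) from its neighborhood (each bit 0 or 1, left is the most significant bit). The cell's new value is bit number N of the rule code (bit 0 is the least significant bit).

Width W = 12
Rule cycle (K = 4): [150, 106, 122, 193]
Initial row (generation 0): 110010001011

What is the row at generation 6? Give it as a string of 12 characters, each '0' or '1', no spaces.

Answer: 011011011110

Derivation:
Gen 0: 110010001011
Gen 1 (rule 150): 001111011000
Gen 2 (rule 106): 011001111000
Gen 3 (rule 122): 111111001100
Gen 4 (rule 193): 011111000101
Gen 5 (rule 150): 101110101101
Gen 6 (rule 106): 011011011110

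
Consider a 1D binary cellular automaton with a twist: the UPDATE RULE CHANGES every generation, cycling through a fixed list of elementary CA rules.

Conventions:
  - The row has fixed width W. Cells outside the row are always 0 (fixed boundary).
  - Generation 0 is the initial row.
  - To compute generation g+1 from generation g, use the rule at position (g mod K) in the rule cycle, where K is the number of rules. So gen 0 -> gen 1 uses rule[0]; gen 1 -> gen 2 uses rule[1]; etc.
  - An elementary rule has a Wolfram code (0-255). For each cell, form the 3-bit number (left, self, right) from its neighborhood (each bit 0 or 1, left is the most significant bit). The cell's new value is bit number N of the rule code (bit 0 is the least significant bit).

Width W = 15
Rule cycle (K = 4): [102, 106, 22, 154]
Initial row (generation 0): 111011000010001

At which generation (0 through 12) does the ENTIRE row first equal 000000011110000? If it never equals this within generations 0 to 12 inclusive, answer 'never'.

Answer: 9

Derivation:
Gen 0: 111011000010001
Gen 1 (rule 102): 001101000110011
Gen 2 (rule 106): 011110001110111
Gen 3 (rule 22): 100001010000000
Gen 4 (rule 154): 010010001000000
Gen 5 (rule 102): 110110011000000
Gen 6 (rule 106): 111110111000000
Gen 7 (rule 22): 000000000100000
Gen 8 (rule 154): 000000001010000
Gen 9 (rule 102): 000000011110000
Gen 10 (rule 106): 000000110010000
Gen 11 (rule 22): 000001001111000
Gen 12 (rule 154): 000010111110100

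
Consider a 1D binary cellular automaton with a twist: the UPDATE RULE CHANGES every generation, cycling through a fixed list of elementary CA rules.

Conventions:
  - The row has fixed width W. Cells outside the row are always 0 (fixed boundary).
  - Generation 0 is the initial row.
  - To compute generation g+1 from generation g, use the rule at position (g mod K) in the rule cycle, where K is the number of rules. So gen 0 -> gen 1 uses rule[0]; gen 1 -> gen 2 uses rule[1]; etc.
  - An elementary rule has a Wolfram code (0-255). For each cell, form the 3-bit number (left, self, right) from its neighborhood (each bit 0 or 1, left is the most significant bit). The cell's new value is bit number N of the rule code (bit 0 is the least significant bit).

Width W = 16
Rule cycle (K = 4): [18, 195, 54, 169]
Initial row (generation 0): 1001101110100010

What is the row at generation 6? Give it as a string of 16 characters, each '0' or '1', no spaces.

Gen 0: 1001101110100010
Gen 1 (rule 18): 0110000000010101
Gen 2 (rule 195): 1010111111100000
Gen 3 (rule 54): 1111000000010000
Gen 4 (rule 169): 1110011111000111
Gen 5 (rule 18): 0001100000101000
Gen 6 (rule 195): 1110101111000011

Answer: 1110101111000011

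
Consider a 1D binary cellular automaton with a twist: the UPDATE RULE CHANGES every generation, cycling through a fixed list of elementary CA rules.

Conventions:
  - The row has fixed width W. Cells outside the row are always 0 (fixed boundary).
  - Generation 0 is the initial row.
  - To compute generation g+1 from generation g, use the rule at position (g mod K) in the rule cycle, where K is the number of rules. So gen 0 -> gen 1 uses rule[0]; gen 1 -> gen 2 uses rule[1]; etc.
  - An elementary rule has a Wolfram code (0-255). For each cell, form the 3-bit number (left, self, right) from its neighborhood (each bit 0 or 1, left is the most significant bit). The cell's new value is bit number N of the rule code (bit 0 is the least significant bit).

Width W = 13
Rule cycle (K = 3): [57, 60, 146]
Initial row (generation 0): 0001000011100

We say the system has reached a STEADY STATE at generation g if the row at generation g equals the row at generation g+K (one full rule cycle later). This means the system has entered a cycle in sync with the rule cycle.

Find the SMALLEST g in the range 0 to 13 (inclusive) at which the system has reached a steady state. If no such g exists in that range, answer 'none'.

Answer: 9

Derivation:
Gen 0: 0001000011100
Gen 1 (rule 57): 1100111010011
Gen 2 (rule 60): 1010100111010
Gen 3 (rule 146): 0000011010001
Gen 4 (rule 57): 1111010101100
Gen 5 (rule 60): 1000111111010
Gen 6 (rule 146): 0101011110001
Gen 7 (rule 57): 0010110001100
Gen 8 (rule 60): 0011101001010
Gen 9 (rule 146): 0101000110001
Gen 10 (rule 57): 0010110101100
Gen 11 (rule 60): 0011101111010
Gen 12 (rule 146): 0101000110001
Gen 13 (rule 57): 0010110101100
Gen 14 (rule 60): 0011101111010
Gen 15 (rule 146): 0101000110001
Gen 16 (rule 57): 0010110101100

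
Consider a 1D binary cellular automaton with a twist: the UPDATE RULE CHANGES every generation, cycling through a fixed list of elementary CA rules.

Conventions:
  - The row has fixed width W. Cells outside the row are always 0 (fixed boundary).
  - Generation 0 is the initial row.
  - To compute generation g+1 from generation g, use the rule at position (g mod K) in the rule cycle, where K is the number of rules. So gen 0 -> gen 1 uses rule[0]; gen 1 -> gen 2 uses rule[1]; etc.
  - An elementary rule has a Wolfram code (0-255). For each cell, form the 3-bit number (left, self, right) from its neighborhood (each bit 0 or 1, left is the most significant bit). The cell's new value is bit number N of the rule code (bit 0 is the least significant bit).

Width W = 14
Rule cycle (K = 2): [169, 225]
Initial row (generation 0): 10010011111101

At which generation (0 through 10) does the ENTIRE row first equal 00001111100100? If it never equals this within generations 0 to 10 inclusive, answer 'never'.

Answer: 9

Derivation:
Gen 0: 10010011111101
Gen 1 (rule 169): 00000011111010
Gen 2 (rule 225): 11111001111100
Gen 3 (rule 169): 11110001111001
Gen 4 (rule 225): 01110100111000
Gen 5 (rule 169): 01101000110011
Gen 6 (rule 225): 00110010010001
Gen 7 (rule 169): 10100000000100
Gen 8 (rule 225): 01001111110001
Gen 9 (rule 169): 00001111100100
Gen 10 (rule 225): 11100111100001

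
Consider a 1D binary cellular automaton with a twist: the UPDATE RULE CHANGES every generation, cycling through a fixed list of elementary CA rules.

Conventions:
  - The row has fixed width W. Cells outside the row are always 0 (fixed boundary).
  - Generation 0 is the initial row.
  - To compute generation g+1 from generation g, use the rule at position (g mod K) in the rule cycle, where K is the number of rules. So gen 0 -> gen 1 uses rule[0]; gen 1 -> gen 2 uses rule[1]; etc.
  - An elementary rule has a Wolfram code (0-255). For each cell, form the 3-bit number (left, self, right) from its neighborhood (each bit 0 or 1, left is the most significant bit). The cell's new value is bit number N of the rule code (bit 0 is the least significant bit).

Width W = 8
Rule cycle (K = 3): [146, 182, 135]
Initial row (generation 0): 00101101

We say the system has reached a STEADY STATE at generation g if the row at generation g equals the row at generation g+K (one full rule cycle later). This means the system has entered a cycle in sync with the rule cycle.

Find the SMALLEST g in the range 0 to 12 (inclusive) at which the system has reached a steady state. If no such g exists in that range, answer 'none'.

Answer: none

Derivation:
Gen 0: 00101101
Gen 1 (rule 146): 01000000
Gen 2 (rule 182): 11100000
Gen 3 (rule 135): 01001111
Gen 4 (rule 146): 10110110
Gen 5 (rule 182): 11001001
Gen 6 (rule 135): 00011011
Gen 7 (rule 146): 00100000
Gen 8 (rule 182): 01110000
Gen 9 (rule 135): 10100111
Gen 10 (rule 146): 00011010
Gen 11 (rule 182): 00100111
Gen 12 (rule 135): 11101010
Gen 13 (rule 146): 01000001
Gen 14 (rule 182): 11100011
Gen 15 (rule 135): 01001100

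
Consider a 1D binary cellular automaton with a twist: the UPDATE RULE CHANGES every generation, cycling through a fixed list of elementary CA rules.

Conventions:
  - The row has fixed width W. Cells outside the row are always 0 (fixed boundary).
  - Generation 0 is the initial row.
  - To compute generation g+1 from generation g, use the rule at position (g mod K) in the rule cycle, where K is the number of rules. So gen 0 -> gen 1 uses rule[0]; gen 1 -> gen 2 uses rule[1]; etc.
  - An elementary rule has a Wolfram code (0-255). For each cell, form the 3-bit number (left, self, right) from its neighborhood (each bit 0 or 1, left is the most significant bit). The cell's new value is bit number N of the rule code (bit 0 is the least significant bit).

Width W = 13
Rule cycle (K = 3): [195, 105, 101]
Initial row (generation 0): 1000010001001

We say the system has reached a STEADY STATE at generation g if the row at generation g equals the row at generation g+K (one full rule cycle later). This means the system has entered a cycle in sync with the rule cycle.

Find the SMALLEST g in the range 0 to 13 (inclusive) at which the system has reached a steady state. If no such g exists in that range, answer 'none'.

Answer: none

Derivation:
Gen 0: 1000010001001
Gen 1 (rule 195): 0011100110010
Gen 2 (rule 105): 1010100110000
Gen 3 (rule 101): 1111100010111
Gen 4 (rule 195): 0111101100011
Gen 5 (rule 105): 0100111101011
Gen 6 (rule 101): 0100000111101
Gen 7 (rule 195): 1001111011100
Gen 8 (rule 105): 0001001110101
Gen 9 (rule 101): 1101000011111
Gen 10 (rule 195): 0100011101111
Gen 11 (rule 105): 0001010111001
Gen 12 (rule 101): 1101111001001
Gen 13 (rule 195): 0100111010010
Gen 14 (rule 105): 0000101100000
Gen 15 (rule 101): 1110110101111
Gen 16 (rule 195): 0110010000111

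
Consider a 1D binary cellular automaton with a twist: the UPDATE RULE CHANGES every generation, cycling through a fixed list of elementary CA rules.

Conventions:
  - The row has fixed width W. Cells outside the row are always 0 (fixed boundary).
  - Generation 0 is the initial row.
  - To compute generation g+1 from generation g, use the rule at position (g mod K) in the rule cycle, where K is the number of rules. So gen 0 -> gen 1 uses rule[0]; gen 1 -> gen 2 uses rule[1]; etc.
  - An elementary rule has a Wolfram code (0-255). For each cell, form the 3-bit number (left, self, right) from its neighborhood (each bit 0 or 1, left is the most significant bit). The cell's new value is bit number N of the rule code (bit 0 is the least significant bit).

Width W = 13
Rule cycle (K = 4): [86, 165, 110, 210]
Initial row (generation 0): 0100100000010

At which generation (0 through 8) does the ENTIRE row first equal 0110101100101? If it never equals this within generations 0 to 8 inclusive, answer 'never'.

Answer: never

Derivation:
Gen 0: 0100100000010
Gen 1 (rule 86): 1111110000111
Gen 2 (rule 165): 0111100110010
Gen 3 (rule 110): 1100101110110
Gen 4 (rule 210): 0111000110011
Gen 5 (rule 86): 1001101011101
Gen 6 (rule 165): 1000011101011
Gen 7 (rule 110): 1000110111111
Gen 8 (rule 210): 0101010011111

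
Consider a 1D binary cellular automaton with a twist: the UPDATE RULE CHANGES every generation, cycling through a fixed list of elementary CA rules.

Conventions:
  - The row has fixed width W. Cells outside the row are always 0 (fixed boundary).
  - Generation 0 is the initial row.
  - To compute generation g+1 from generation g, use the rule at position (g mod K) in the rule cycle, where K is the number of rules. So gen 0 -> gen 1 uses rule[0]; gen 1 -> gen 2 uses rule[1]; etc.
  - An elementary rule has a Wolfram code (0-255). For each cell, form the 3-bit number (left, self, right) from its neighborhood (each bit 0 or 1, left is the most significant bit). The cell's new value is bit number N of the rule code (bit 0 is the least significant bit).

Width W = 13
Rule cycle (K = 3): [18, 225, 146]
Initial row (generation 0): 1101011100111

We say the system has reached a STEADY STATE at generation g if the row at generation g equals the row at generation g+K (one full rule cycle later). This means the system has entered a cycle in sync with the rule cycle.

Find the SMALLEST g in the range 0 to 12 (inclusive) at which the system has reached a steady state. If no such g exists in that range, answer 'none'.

Gen 0: 1101011100111
Gen 1 (rule 18): 0000000011000
Gen 2 (rule 225): 1111111001011
Gen 3 (rule 146): 0111110110000
Gen 4 (rule 18): 1000000001000
Gen 5 (rule 225): 0011111100011
Gen 6 (rule 146): 0101111010100
Gen 7 (rule 18): 1000000000010
Gen 8 (rule 225): 0011111111000
Gen 9 (rule 146): 0101111110100
Gen 10 (rule 18): 1000000000010
Gen 11 (rule 225): 0011111111000
Gen 12 (rule 146): 0101111110100
Gen 13 (rule 18): 1000000000010
Gen 14 (rule 225): 0011111111000
Gen 15 (rule 146): 0101111110100

Answer: 7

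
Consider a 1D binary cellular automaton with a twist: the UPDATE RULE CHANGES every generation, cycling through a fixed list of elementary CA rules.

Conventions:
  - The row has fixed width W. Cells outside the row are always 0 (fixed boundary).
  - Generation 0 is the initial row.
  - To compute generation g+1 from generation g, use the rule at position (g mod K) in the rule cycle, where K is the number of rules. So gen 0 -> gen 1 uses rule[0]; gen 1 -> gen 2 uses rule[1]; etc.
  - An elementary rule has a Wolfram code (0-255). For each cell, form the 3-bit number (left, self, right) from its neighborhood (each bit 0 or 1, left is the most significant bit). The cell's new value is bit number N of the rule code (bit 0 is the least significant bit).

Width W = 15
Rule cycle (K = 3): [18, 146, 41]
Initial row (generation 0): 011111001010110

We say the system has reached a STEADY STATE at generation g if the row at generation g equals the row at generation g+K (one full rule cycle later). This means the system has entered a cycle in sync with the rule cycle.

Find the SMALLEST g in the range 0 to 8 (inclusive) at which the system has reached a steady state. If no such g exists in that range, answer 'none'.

Gen 0: 011111001010110
Gen 1 (rule 18): 100000110000001
Gen 2 (rule 146): 010001001000010
Gen 3 (rule 41): 000100000011000
Gen 4 (rule 18): 001010000100100
Gen 5 (rule 146): 010001001011010
Gen 6 (rule 41): 000100000110100
Gen 7 (rule 18): 001010001000010
Gen 8 (rule 146): 010001010100101
Gen 9 (rule 41): 000100101000010
Gen 10 (rule 18): 001011000100101
Gen 11 (rule 146): 010000101011000

Answer: none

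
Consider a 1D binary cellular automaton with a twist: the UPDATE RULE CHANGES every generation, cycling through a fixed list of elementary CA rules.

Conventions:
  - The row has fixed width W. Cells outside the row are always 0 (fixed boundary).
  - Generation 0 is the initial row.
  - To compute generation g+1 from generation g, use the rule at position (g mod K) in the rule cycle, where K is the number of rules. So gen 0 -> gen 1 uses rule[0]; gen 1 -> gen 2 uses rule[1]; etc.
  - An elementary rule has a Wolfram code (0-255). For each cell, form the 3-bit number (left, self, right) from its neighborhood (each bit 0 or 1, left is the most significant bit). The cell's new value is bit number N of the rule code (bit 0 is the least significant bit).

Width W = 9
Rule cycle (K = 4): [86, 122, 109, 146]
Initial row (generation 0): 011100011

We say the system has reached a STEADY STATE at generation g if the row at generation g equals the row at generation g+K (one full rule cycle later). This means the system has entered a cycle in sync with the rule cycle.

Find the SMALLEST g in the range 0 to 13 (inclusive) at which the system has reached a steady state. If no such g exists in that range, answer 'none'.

Answer: none

Derivation:
Gen 0: 011100011
Gen 1 (rule 86): 100110101
Gen 2 (rule 122): 011111010
Gen 3 (rule 109): 010001110
Gen 4 (rule 146): 101010101
Gen 5 (rule 86): 101010101
Gen 6 (rule 122): 010101010
Gen 7 (rule 109): 011111110
Gen 8 (rule 146): 101111101
Gen 9 (rule 86): 100000101
Gen 10 (rule 122): 010001010
Gen 11 (rule 109): 010101110
Gen 12 (rule 146): 100000101
Gen 13 (rule 86): 110001101
Gen 14 (rule 122): 111011110
Gen 15 (rule 109): 101110010
Gen 16 (rule 146): 000101101
Gen 17 (rule 86): 001100101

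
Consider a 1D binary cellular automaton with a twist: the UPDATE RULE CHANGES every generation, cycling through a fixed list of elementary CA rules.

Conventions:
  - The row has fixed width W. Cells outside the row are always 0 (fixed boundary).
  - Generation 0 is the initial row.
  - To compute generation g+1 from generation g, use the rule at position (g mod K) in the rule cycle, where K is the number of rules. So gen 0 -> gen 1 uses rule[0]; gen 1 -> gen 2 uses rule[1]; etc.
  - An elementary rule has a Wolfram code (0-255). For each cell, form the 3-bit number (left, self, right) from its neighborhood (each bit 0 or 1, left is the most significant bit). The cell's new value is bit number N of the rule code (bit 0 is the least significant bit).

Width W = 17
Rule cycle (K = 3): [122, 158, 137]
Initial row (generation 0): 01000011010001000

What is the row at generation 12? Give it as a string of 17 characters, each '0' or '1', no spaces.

Gen 0: 01000011010001000
Gen 1 (rule 122): 10100111101010100
Gen 2 (rule 158): 10111111001010110
Gen 3 (rule 137): 00111110000000100
Gen 4 (rule 122): 01100011000001010
Gen 5 (rule 158): 11010110100011011
Gen 6 (rule 137): 10000100001010010
Gen 7 (rule 122): 01001010010101101
Gen 8 (rule 158): 11111011110101001
Gen 9 (rule 137): 11110011100000000
Gen 10 (rule 122): 10011110110000000
Gen 11 (rule 158): 11111100101000000
Gen 12 (rule 137): 11111000000011111

Answer: 11111000000011111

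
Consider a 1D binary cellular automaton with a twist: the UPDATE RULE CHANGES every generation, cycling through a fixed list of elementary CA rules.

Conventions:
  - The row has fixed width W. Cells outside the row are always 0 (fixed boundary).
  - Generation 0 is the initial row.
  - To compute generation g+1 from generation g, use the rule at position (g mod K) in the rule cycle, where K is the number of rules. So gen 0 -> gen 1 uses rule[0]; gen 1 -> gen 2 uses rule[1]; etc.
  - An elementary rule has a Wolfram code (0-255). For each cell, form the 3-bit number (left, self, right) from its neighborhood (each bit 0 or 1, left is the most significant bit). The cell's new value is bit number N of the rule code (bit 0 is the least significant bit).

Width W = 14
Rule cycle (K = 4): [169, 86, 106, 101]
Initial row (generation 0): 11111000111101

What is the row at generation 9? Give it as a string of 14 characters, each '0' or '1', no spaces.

Gen 0: 11111000111101
Gen 1 (rule 169): 11110010111010
Gen 2 (rule 86): 00011110001011
Gen 3 (rule 106): 00110010010111
Gen 4 (rule 101): 10010010011001
Gen 5 (rule 169): 00000000010000
Gen 6 (rule 86): 00000000111000
Gen 7 (rule 106): 00000001101000
Gen 8 (rule 101): 11111100111011
Gen 9 (rule 169): 11111000110110

Answer: 11111000110110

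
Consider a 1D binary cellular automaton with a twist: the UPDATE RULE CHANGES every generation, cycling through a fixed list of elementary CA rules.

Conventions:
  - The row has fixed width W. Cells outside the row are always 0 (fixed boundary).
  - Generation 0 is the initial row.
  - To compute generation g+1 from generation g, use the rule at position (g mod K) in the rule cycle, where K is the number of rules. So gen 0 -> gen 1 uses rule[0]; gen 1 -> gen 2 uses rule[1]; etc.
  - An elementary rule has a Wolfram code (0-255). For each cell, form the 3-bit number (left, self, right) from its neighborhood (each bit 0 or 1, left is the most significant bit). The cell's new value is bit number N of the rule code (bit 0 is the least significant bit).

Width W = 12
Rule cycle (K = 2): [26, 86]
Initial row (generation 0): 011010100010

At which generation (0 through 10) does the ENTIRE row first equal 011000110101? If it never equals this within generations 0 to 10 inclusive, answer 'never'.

Gen 0: 011010100010
Gen 1 (rule 26): 110000010101
Gen 2 (rule 86): 011000110101
Gen 3 (rule 26): 110101100000
Gen 4 (rule 86): 010100110000
Gen 5 (rule 26): 100011101000
Gen 6 (rule 86): 110100101100
Gen 7 (rule 26): 100011001010
Gen 8 (rule 86): 110101111011
Gen 9 (rule 26): 100001000010
Gen 10 (rule 86): 110011100111

Answer: 2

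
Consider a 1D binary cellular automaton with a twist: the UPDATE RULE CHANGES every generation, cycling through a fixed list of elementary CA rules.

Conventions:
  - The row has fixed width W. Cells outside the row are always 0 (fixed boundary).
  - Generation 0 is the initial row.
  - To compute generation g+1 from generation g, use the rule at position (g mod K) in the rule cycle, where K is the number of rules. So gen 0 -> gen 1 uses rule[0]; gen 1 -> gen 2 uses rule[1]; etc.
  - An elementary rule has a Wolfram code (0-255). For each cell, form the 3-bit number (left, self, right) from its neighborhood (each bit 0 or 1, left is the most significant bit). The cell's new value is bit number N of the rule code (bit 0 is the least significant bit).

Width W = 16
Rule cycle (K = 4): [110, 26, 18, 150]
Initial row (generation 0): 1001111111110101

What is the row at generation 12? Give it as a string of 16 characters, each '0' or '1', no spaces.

Gen 0: 1001111111110101
Gen 1 (rule 110): 1011000000011111
Gen 2 (rule 26): 0010100000110000
Gen 3 (rule 18): 0100010001001000
Gen 4 (rule 150): 1110111011111100
Gen 5 (rule 110): 1011101110000100
Gen 6 (rule 26): 0010001001001010
Gen 7 (rule 18): 0101010110110001
Gen 8 (rule 150): 1101010000001011
Gen 9 (rule 110): 1111110000011111
Gen 10 (rule 26): 1000001000110000
Gen 11 (rule 18): 0100010101001000
Gen 12 (rule 150): 1110110101111100

Answer: 1110110101111100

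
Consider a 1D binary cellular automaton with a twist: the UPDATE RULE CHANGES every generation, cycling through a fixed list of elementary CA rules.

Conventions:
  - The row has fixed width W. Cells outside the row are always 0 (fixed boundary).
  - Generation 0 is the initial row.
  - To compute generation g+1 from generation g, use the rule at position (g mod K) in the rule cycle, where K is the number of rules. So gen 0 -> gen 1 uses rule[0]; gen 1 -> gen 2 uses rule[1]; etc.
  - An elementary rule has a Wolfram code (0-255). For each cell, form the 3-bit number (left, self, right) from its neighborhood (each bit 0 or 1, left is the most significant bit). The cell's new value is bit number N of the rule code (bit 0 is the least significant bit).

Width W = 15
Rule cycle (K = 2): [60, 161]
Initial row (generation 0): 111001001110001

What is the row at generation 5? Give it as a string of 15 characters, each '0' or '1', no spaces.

Answer: 100100110010000

Derivation:
Gen 0: 111001001110001
Gen 1 (rule 60): 100101101001001
Gen 2 (rule 161): 000010010000000
Gen 3 (rule 60): 000011011000000
Gen 4 (rule 161): 111000100011111
Gen 5 (rule 60): 100100110010000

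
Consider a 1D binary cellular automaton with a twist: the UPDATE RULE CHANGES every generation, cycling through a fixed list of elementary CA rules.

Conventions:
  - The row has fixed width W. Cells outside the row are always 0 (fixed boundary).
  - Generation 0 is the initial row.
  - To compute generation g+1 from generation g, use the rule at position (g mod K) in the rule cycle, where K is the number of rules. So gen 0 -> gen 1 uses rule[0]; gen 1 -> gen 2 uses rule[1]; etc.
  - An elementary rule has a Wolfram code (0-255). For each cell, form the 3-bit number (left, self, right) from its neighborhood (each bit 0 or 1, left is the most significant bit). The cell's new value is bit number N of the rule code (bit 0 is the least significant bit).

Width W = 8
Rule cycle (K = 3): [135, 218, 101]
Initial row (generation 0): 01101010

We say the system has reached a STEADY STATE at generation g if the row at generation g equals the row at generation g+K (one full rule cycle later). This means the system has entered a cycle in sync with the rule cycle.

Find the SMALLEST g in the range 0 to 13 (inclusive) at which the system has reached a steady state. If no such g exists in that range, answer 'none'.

Answer: 8

Derivation:
Gen 0: 01101010
Gen 1 (rule 135): 10001010
Gen 2 (rule 218): 01010001
Gen 3 (rule 101): 01110101
Gen 4 (rule 135): 10100101
Gen 5 (rule 218): 00011000
Gen 6 (rule 101): 11001011
Gen 7 (rule 135): 00011000
Gen 8 (rule 218): 00111100
Gen 9 (rule 101): 10000101
Gen 10 (rule 135): 10111101
Gen 11 (rule 218): 00111100
Gen 12 (rule 101): 10000101
Gen 13 (rule 135): 10111101
Gen 14 (rule 218): 00111100
Gen 15 (rule 101): 10000101
Gen 16 (rule 135): 10111101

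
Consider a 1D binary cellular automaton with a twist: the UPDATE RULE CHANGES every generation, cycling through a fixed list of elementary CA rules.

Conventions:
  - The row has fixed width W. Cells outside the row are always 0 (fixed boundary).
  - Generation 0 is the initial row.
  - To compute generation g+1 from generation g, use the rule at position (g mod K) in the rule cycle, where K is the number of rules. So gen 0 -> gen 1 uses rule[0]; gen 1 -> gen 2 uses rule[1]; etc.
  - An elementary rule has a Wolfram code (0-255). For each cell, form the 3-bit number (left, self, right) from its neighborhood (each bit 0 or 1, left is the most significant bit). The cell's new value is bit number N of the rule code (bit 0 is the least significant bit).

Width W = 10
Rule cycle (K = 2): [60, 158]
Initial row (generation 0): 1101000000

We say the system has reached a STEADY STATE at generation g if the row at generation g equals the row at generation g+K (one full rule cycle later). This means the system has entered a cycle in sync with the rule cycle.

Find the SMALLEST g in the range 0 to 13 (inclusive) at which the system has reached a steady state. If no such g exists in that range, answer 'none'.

Gen 0: 1101000000
Gen 1 (rule 60): 1011100000
Gen 2 (rule 158): 1011010000
Gen 3 (rule 60): 1110111000
Gen 4 (rule 158): 1100110100
Gen 5 (rule 60): 1010101110
Gen 6 (rule 158): 1010101101
Gen 7 (rule 60): 1111111011
Gen 8 (rule 158): 1111110010
Gen 9 (rule 60): 1000001011
Gen 10 (rule 158): 1100011010
Gen 11 (rule 60): 1010010111
Gen 12 (rule 158): 1011110110
Gen 13 (rule 60): 1110001101
Gen 14 (rule 158): 1101011001
Gen 15 (rule 60): 1011110101

Answer: none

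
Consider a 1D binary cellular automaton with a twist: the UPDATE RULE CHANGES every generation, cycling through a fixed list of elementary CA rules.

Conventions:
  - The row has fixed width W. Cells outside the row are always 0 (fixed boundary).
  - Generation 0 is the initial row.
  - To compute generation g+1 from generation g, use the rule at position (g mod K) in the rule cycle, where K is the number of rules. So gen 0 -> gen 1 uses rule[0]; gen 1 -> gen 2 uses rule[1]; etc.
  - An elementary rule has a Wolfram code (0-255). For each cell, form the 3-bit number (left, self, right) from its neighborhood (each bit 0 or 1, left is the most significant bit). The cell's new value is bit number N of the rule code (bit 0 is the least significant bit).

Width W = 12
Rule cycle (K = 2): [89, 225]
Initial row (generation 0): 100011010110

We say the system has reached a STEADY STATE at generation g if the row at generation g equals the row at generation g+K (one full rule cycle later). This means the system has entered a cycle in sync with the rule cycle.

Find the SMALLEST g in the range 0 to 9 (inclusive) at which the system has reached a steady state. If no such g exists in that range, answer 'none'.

Gen 0: 100011010110
Gen 1 (rule 89): 011011000111
Gen 2 (rule 225): 001101010011
Gen 3 (rule 89): 101100001011
Gen 4 (rule 225): 010101100101
Gen 5 (rule 89): 000001110000
Gen 6 (rule 225): 111100110111
Gen 7 (rule 89): 100110110101
Gen 8 (rule 225): 000011011010
Gen 9 (rule 89): 111011011001
Gen 10 (rule 225): 011101101000
Gen 11 (rule 89): 010101100111

Answer: none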